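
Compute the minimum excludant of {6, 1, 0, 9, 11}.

The values 0, 1 are all present; 2 is the first non-negative integer missing from the set.

2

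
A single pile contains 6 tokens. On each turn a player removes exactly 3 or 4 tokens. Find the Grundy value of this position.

Grundy values for subtraction set {3, 4}:
k:     0  1  2  3  4  5  6
g(k):  0  0  0  1  1  1  2
So g(6) = 2.

2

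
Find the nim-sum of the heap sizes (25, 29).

Nim-sum: 25 ^ 29 = 4.

4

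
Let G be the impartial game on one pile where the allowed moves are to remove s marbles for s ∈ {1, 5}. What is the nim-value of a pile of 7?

1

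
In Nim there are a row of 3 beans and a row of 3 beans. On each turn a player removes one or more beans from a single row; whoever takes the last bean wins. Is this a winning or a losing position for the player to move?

Losing position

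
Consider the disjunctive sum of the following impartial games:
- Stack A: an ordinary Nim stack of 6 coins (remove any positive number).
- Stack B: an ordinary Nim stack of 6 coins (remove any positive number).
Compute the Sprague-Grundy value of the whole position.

Stack A is a plain Nim stack of size 6, so its Grundy value is 6.
Stack B is a plain Nim stack of size 6, so its Grundy value is 6.
The value of a disjunctive sum is the nim-sum of the parts.
Combined value = 6 ⊕ 6 = 0.

0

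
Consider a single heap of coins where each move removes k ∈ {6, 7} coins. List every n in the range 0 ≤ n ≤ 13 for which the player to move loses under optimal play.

0, 1, 2, 3, 4, 5, 13

Compute g(0), g(1), … for moves {6, 7}:
g(0) = mex{} = 0
g(1) = mex{} = 0
g(2) = mex{} = 0
g(3) = mex{} = 0
g(4) = mex{} = 0
g(5) = mex{} = 0
g(6) = mex{0} = 1
g(7) = mex{0} = 1
g(8) = mex{0} = 1
g(9) = mex{0} = 1
g(10) = mex{0} = 1
g(11) = mex{0} = 1
g(12) = mex{0,1} = 2
g(13) = mex{1} = 0
The P-positions (g = 0) in 0..13 are 0, 1, 2, 3, 4, 5, 13.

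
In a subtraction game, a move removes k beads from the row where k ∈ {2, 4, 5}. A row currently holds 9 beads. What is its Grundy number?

1

Grundy values for subtraction set {2, 4, 5}:
g(0) = mex{} = 0
g(1) = mex{} = 0
g(2) = mex{0} = 1
g(3) = mex{0} = 1
g(4) = mex{0,1} = 2
g(5) = mex{0,1} = 2
g(6) = mex{0,1,2} = 3
g(7) = mex{1,2} = 0
g(8) = mex{1,2,3} = 0
g(9) = mex{0,2} = 1
So g(9) = 1.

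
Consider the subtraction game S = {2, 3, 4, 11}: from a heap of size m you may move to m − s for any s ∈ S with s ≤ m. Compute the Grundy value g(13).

0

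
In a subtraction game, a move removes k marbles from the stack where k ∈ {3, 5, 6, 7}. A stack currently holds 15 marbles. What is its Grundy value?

Grundy values for subtraction set {3, 5, 6, 7}:
k:     0  1  2  3  4  5  6  7  8  9 10 11 12 13 14 15
g(k):  0  0  0  1  1  1  2  2  2  3  0  0  0  1  1  1
So g(15) = 1.

1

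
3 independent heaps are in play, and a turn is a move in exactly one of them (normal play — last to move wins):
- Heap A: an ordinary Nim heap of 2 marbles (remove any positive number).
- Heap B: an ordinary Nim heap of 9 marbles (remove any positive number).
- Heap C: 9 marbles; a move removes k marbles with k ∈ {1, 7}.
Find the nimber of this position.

Heap A is a plain Nim heap of size 2, so its Grundy value is 2.
Heap B is a plain Nim heap of size 9, so its Grundy value is 9.
For heap C, compute g(0), g(1), … with moves {1, 7}:
g(0) = mex{} = 0
g(1) = mex{0} = 1
g(2) = mex{1} = 0
g(3) = mex{0} = 1
g(4) = mex{1} = 0
g(5) = mex{0} = 1
g(6) = mex{1} = 0
g(7) = mex{0} = 1
g(8) = mex{1} = 0
g(9) = mex{0} = 1
So g(9) = 1.
The value of a disjunctive sum is the nim-sum of the parts.
Combined value = 2 XOR 9 XOR 1 = 10.

10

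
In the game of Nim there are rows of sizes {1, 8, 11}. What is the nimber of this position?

Bitwise XOR of the heap sizes:
  0001  (1)
  1000  (8)
  1011  (11)
  ----
  0010  (2)

2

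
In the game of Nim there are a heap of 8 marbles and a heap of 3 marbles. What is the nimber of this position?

11

Compute the nim-sum pairwise:
8 XOR 3 = 11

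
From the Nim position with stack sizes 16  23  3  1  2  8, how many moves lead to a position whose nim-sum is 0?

1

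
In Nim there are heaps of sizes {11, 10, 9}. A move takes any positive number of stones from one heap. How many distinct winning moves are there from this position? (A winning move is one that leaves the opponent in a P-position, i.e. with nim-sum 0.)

3

In binary:
  1011  (11)
  1010  (10)
  1001  (9)
  ----
  1000  (8)
The overall nim-sum is X = 8. A heap of size p has a winning move iff p XOR X < p (reduce it to p XOR X).
  11: 11 XOR 8 = 3 < 11 — winning move (to 3).
  10: 10 XOR 8 = 2 < 10 — winning move (to 2).
  9: 9 XOR 8 = 1 < 9 — winning move (to 1).
That gives 3 winning moves.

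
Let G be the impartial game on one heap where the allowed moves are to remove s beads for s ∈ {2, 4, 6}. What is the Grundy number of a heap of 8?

0

Grundy values for subtraction set {2, 4, 6}:
g(0) = mex{} = 0
g(1) = mex{} = 0
g(2) = mex{0} = 1
g(3) = mex{0} = 1
g(4) = mex{0,1} = 2
g(5) = mex{0,1} = 2
g(6) = mex{0,1,2} = 3
g(7) = mex{0,1,2} = 3
g(8) = mex{1,2,3} = 0
So g(8) = 0.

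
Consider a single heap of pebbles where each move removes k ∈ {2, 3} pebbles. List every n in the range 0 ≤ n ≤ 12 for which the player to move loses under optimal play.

0, 1, 5, 6, 10, 11

Build the Grundy sequence with g(k) = mex{g(k−s) : s ∈ {2, 3}, s ≤ k}:
k:     0  1  2  3  4  5  6  7  8  9 10 11 12
g(k):  0  0  1  1  2  0  0  1  1  2  0  0  1
The P-positions (g = 0) in 0..12 are 0, 1, 5, 6, 10, 11.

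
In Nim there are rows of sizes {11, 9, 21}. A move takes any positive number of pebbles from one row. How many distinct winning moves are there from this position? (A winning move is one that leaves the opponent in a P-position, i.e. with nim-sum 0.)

1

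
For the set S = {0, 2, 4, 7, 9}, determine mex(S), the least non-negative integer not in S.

1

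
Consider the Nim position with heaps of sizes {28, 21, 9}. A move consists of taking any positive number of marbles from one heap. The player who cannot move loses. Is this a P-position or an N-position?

Nim-sum: 28 ^ 21 ^ 9 = 0.
The nim-sum is 0, so this is a P-position: the player to move is in a losing position under optimal play.

P-position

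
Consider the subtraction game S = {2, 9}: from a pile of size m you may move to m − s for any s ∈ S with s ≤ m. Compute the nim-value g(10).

1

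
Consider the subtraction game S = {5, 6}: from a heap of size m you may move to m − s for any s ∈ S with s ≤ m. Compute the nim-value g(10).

2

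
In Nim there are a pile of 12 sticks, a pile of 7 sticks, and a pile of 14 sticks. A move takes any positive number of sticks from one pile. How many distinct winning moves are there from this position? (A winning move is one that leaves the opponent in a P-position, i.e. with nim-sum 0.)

Nim-sum: 12 ^ 7 ^ 14 = 5.
The overall nim-sum is X = 5. A pile of size p has a winning move iff p XOR X < p (reduce it to p XOR X).
  12: 12 XOR 5 = 9 < 12 — winning move (to 9).
  7: 7 XOR 5 = 2 < 7 — winning move (to 2).
  14: 14 XOR 5 = 11 < 14 — winning move (to 11).
That gives 3 winning moves.

3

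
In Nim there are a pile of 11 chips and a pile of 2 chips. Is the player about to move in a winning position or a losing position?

Write each in binary and XOR column by column:
  1011  (11)
  0010  (2)
  ----
  1001  (9)
The nim-sum is 9 ≠ 0, so this is an N-position: the player to move can win.

Winning position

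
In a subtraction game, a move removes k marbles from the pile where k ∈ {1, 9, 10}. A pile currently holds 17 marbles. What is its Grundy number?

3

Compute g(0), g(1), … for moves {1, 9, 10}:
k:     0  1  2  3  4  5  6  7  8  9 10 11 12 13 14 15 16 17
g(k):  0  1  0  1  0  1  0  1  0  1  2  3  2  3  2  3  2  3
So g(17) = 3.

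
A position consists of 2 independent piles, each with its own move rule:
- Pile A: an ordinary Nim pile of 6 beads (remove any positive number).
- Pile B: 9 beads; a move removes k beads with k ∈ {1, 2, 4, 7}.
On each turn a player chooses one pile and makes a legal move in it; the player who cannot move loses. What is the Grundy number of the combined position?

6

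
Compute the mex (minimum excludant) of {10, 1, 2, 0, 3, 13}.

The values 0, 1, 2, 3 are all present; 4 is the first non-negative integer missing from the set.

4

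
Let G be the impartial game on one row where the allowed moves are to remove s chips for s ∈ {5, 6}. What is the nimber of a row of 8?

1

Compute g(0), g(1), … for moves {5, 6}:
k:     0  1  2  3  4  5  6  7  8
g(k):  0  0  0  0  0  1  1  1  1
So g(8) = 1.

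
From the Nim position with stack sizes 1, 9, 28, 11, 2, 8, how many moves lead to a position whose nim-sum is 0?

1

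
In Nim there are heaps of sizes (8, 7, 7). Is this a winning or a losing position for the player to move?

Winning position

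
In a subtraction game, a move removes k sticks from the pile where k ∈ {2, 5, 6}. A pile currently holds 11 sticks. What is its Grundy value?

0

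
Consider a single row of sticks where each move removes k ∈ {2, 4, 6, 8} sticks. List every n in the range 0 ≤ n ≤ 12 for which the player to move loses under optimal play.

0, 1, 10, 11

Compute g(0), g(1), … for moves {2, 4, 6, 8}:
k:     0  1  2  3  4  5  6  7  8  9 10 11 12
g(k):  0  0  1  1  2  2  3  3  4  4  0  0  1
The P-positions (g = 0) in 0..12 are 0, 1, 10, 11.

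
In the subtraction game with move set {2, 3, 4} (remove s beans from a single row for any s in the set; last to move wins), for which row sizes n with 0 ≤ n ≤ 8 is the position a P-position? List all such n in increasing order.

0, 1, 6, 7

Grundy values for subtraction set {2, 3, 4}:
k:     0  1  2  3  4  5  6  7  8
g(k):  0  0  1  1  2  2  0  0  1
The P-positions (g = 0) in 0..8 are 0, 1, 6, 7.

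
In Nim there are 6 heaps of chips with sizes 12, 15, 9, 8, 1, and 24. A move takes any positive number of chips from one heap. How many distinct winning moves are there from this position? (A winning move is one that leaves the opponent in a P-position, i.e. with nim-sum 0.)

1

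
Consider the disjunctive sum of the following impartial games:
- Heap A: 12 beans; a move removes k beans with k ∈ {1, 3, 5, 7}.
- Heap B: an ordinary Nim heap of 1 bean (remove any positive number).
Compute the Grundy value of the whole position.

Grundy values for heap A (subtraction set {1, 3, 5, 7}):
k:     0  1  2  3  4  5  6  7  8  9 10 11 12
g(k):  0  1  0  1  0  1  0  1  0  1  0  1  0
So g(12) = 0.
Heap B is a plain Nim heap of size 1, so its Grundy value is 1.
By the Sprague-Grundy theorem, the Grundy value of a sum of independent games is the XOR of the component values.
Combined value = 0 ⊕ 1 = 1.

1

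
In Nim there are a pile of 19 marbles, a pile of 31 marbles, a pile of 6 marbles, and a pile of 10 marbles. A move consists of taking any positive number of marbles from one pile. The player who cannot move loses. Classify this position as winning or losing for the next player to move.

Losing position

Nim-sum: 19 XOR 31 XOR 6 XOR 10 = 0.
The nim-sum is 0, so this is a P-position: the player to move is in a losing position under optimal play.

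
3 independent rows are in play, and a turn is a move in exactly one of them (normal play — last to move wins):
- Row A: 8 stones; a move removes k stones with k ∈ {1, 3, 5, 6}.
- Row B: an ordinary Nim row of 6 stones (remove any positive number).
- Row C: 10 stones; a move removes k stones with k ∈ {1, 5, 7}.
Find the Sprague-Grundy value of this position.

For row A, compute g(0), g(1), … with moves {1, 3, 5, 6}:
g(0) = mex{} = 0
g(1) = mex{0} = 1
g(2) = mex{1} = 0
g(3) = mex{0} = 1
g(4) = mex{1} = 0
g(5) = mex{0} = 1
g(6) = mex{0,1} = 2
g(7) = mex{0,1,2} = 3
g(8) = mex{0,1,3} = 2
So g(8) = 2.
Row B is a plain Nim row of size 6, so its Grundy value is 6.
Grundy values for row C (subtraction set {1, 5, 7}):
k:     0  1  2  3  4  5  6  7  8  9 10
g(k):  0  1  0  1  0  1  0  1  0  1  0
So g(10) = 0.
By the Sprague-Grundy theorem, the Grundy value of a sum of independent games is the XOR of the component values.
Combined value = 2 ⊕ 6 ⊕ 0 = 4.

4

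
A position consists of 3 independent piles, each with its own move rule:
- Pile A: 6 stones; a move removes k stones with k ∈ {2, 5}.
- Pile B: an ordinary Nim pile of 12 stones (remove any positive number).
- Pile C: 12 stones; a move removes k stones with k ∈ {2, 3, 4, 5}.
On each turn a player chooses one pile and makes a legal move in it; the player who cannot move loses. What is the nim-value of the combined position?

Grundy values for pile A (subtraction set {2, 5}):
k:     0  1  2  3  4  5  6
g(k):  0  0  1  1  0  2  1
So g(6) = 1.
Pile B is a plain Nim pile of size 12, so its Grundy value is 12.
Grundy values for pile C (subtraction set {2, 3, 4, 5}):
g(0) = mex{} = 0
g(1) = mex{} = 0
g(2) = mex{0} = 1
g(3) = mex{0} = 1
g(4) = mex{0,1} = 2
g(5) = mex{0,1} = 2
g(6) = mex{0,1,2} = 3
g(7) = mex{1,2} = 0
g(8) = mex{1,2,3} = 0
g(9) = mex{0,2,3} = 1
g(10) = mex{0,2,3} = 1
g(11) = mex{0,1,3} = 2
g(12) = mex{0,1} = 2
So g(12) = 2.
By the Sprague-Grundy theorem, the Grundy value of a sum of independent games is the XOR of the component values.
Combined value = 1 XOR 12 XOR 2 = 15.

15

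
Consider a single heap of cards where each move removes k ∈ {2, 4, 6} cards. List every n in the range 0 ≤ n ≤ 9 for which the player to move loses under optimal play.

0, 1, 8, 9

Compute g(0), g(1), … for moves {2, 4, 6}:
k:     0  1  2  3  4  5  6  7  8  9
g(k):  0  0  1  1  2  2  3  3  0  0
The P-positions (g = 0) in 0..9 are 0, 1, 8, 9.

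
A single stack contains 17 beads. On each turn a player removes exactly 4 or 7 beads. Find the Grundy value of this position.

1

Grundy values for subtraction set {4, 7}:
k:     0  1  2  3  4  5  6  7  8  9 10 11 12 13 14 15 16 17
g(k):  0  0  0  0  1  1  1  1  2  2  2  0  0  0  0  1  1  1
So g(17) = 1.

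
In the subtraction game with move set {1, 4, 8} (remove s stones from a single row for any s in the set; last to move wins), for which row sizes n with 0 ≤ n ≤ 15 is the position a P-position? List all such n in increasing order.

0, 2, 5, 7, 12, 14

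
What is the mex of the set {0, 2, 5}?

1

0 is in the set but 1 is not, so the mex is 1.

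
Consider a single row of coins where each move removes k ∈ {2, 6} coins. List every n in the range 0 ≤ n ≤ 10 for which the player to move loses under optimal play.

0, 1, 4, 5, 8, 9

Compute g(0), g(1), … for moves {2, 6}:
k:     0  1  2  3  4  5  6  7  8  9 10
g(k):  0  0  1  1  0  0  1  1  0  0  1
The P-positions (g = 0) in 0..10 are 0, 1, 4, 5, 8, 9.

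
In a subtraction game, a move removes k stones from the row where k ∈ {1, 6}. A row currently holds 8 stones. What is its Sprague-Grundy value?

1

Build the Grundy sequence with g(k) = mex{g(k−s) : s ∈ {1, 6}, s ≤ k}:
k:     0  1  2  3  4  5  6  7  8
g(k):  0  1  0  1  0  1  2  0  1
So g(8) = 1.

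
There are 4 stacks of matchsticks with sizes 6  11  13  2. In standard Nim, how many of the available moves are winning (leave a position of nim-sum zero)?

3

Compute the nim-sum pairwise:
6 XOR 11 = 13
13 XOR 13 = 0
0 XOR 2 = 2
The overall nim-sum is X = 2. A stack of size p has a winning move iff p XOR X < p (reduce it to p XOR X).
  6: 6 XOR 2 = 4 < 6 — winning move (to 4).
  11: 11 XOR 2 = 9 < 11 — winning move (to 9).
  13: 13 XOR 2 = 15 ≥ 13 — no move.
  2: 2 XOR 2 = 0 < 2 — winning move (to 0).
That gives 3 winning moves.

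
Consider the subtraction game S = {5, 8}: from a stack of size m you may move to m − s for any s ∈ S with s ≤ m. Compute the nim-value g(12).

Compute g(0), g(1), … for moves {5, 8}:
g(0) = mex{} = 0
g(1) = mex{} = 0
g(2) = mex{} = 0
g(3) = mex{} = 0
g(4) = mex{} = 0
g(5) = mex{0} = 1
g(6) = mex{0} = 1
g(7) = mex{0} = 1
g(8) = mex{0} = 1
g(9) = mex{0} = 1
g(10) = mex{0,1} = 2
g(11) = mex{0,1} = 2
g(12) = mex{0,1} = 2
So g(12) = 2.

2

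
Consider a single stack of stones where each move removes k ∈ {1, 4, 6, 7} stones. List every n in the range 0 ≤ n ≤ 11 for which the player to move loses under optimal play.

0, 2, 5, 10

Build the Grundy sequence with g(k) = mex{g(k−s) : s ∈ {1, 4, 6, 7}, s ≤ k}:
g(0) = mex{} = 0
g(1) = mex{0} = 1
g(2) = mex{1} = 0
g(3) = mex{0} = 1
g(4) = mex{0,1} = 2
g(5) = mex{1,2} = 0
g(6) = mex{0} = 1
g(7) = mex{0,1} = 2
g(8) = mex{0,1,2} = 3
g(9) = mex{0,1,3} = 2
g(10) = mex{1,2} = 0
g(11) = mex{0,2} = 1
The P-positions (g = 0) in 0..11 are 0, 2, 5, 10.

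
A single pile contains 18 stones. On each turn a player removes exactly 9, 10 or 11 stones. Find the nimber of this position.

Build the Grundy sequence with g(k) = mex{g(k−s) : s ∈ {9, 10, 11}, s ≤ k}:
k:     0  1  2  3  4  5  6  7  8  9 10 11 12 13 14 15 16 17 18
g(k):  0  0  0  0  0  0  0  0  0  1  1  1  1  1  1  1  1  1  2
So g(18) = 2.

2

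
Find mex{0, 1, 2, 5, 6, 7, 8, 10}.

3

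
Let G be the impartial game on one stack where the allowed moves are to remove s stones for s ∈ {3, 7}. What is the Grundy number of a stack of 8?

Build the Grundy sequence with g(k) = mex{g(k−s) : s ∈ {3, 7}, s ≤ k}:
g(0) = mex{} = 0
g(1) = mex{} = 0
g(2) = mex{} = 0
g(3) = mex{0} = 1
g(4) = mex{0} = 1
g(5) = mex{0} = 1
g(6) = mex{1} = 0
g(7) = mex{0,1} = 2
g(8) = mex{0,1} = 2
So g(8) = 2.

2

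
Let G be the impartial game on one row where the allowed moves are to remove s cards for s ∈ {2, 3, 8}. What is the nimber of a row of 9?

Build the Grundy sequence with g(k) = mex{g(k−s) : s ∈ {2, 3, 8}, s ≤ k}:
k:     0  1  2  3  4  5  6  7  8  9
g(k):  0  0  1  1  2  0  0  1  1  2
So g(9) = 2.

2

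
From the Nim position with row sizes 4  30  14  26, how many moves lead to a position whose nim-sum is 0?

3

Compute the nim-sum pairwise:
4 ⊕ 30 = 26
26 ⊕ 14 = 20
20 ⊕ 26 = 14
The overall nim-sum is X = 14. A row of size p has a winning move iff p XOR X < p (reduce it to p XOR X).
  4: 4 XOR 14 = 10 ≥ 4 — no move.
  30: 30 XOR 14 = 16 < 30 — winning move (to 16).
  14: 14 XOR 14 = 0 < 14 — winning move (to 0).
  26: 26 XOR 14 = 20 < 26 — winning move (to 20).
That gives 3 winning moves.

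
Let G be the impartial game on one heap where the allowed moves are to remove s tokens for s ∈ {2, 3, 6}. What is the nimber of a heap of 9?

0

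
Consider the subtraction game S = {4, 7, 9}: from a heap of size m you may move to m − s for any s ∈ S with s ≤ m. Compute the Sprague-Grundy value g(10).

2

Grundy values for subtraction set {4, 7, 9}:
k:     0  1  2  3  4  5  6  7  8  9 10
g(k):  0  0  0  0  1  1  1  1  2  2  2
So g(10) = 2.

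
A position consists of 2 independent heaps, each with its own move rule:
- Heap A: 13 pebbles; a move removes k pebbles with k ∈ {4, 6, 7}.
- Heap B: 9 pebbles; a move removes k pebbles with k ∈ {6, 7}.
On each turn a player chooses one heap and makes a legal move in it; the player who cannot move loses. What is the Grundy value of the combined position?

1

Build the Grundy sequence for heap A with g(k) = mex{g(k−s) : s ∈ {4, 6, 7}, s ≤ k}:
g(0) = mex{} = 0
g(1) = mex{} = 0
g(2) = mex{} = 0
g(3) = mex{} = 0
g(4) = mex{0} = 1
g(5) = mex{0} = 1
g(6) = mex{0} = 1
g(7) = mex{0} = 1
g(8) = mex{0,1} = 2
g(9) = mex{0,1} = 2
g(10) = mex{0,1} = 2
g(11) = mex{1} = 0
g(12) = mex{1,2} = 0
g(13) = mex{1,2} = 0
So g(13) = 0.
Build the Grundy sequence for heap B with g(k) = mex{g(k−s) : s ∈ {6, 7}, s ≤ k}:
k:     0  1  2  3  4  5  6  7  8  9
g(k):  0  0  0  0  0  0  1  1  1  1
So g(9) = 1.
By the Sprague-Grundy theorem, the Grundy value of a sum of independent games is the XOR of the component values.
Combined value = 0 XOR 1 = 1.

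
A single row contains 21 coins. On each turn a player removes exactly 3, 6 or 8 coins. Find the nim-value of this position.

Compute g(0), g(1), … for moves {3, 6, 8}:
k:     0  1  2  3  4  5  6  7  8  9 10 11 12 13 14 15 16 17 18 19 20 21
g(k):  0  0  0  1  1  1  2  2  2  3  3  0  0  0  1  1  1  2  2  2  3  3
So g(21) = 3.

3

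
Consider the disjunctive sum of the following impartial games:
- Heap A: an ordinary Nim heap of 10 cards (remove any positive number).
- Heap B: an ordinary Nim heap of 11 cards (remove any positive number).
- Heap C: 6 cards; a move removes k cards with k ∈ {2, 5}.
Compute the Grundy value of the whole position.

0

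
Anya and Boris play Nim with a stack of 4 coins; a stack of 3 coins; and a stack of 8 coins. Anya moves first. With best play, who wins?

Anya wins

Nim-sum: 4 XOR 3 XOR 8 = 15.
The nim-sum is 15 ≠ 0, so this is an N-position: the player to move can win; Anya has a winning move.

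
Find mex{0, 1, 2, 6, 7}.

3

The values 0, 1, 2 are all present; 3 is the first non-negative integer missing from the set.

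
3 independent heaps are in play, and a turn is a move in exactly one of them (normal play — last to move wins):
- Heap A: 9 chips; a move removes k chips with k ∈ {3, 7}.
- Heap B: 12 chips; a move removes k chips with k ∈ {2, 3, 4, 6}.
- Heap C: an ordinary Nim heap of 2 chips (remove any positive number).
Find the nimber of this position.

1

Grundy values for heap A (subtraction set {3, 7}):
g(0) = mex{} = 0
g(1) = mex{} = 0
g(2) = mex{} = 0
g(3) = mex{0} = 1
g(4) = mex{0} = 1
g(5) = mex{0} = 1
g(6) = mex{1} = 0
g(7) = mex{0,1} = 2
g(8) = mex{0,1} = 2
g(9) = mex{0} = 1
So g(9) = 1.
Build the Grundy sequence for heap B with g(k) = mex{g(k−s) : s ∈ {2, 3, 4, 6}, s ≤ k}:
k:     0  1  2  3  4  5  6  7  8  9 10 11 12
g(k):  0  0  1  1  2  2  3  3  0  0  1  1  2
So g(12) = 2.
Heap C is a plain Nim heap of size 2, so its Grundy value is 2.
By the Sprague-Grundy theorem, the Grundy value of a sum of independent games is the XOR of the component values.
Combined value = 1 XOR 2 XOR 2 = 1.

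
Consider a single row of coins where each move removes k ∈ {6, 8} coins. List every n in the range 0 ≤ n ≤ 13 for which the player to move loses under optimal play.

Compute g(0), g(1), … for moves {6, 8}:
g(0) = mex{} = 0
g(1) = mex{} = 0
g(2) = mex{} = 0
g(3) = mex{} = 0
g(4) = mex{} = 0
g(5) = mex{} = 0
g(6) = mex{0} = 1
g(7) = mex{0} = 1
g(8) = mex{0} = 1
g(9) = mex{0} = 1
g(10) = mex{0} = 1
g(11) = mex{0} = 1
g(12) = mex{0,1} = 2
g(13) = mex{0,1} = 2
The P-positions (g = 0) in 0..13 are 0, 1, 2, 3, 4, 5.

0, 1, 2, 3, 4, 5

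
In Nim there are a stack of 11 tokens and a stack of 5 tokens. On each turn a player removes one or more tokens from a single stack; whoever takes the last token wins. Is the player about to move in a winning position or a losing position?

Winning position

Compute the nim-sum pairwise:
11 ⊕ 5 = 14
The nim-sum is 14 ≠ 0, so this is an N-position: the player to move can win.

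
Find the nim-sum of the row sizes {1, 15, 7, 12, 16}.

21

Nim-sum: 1 ⊕ 15 ⊕ 7 ⊕ 12 ⊕ 16 = 21.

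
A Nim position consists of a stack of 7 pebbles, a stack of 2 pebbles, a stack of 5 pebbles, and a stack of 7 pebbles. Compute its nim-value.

Nim-sum: 7 ^ 2 ^ 5 ^ 7 = 7.

7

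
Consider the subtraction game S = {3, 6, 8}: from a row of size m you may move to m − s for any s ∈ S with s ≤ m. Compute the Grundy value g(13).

Build the Grundy sequence with g(k) = mex{g(k−s) : s ∈ {3, 6, 8}, s ≤ k}:
g(0) = mex{} = 0
g(1) = mex{} = 0
g(2) = mex{} = 0
g(3) = mex{0} = 1
g(4) = mex{0} = 1
g(5) = mex{0} = 1
g(6) = mex{0,1} = 2
g(7) = mex{0,1} = 2
g(8) = mex{0,1} = 2
g(9) = mex{0,1,2} = 3
g(10) = mex{0,1,2} = 3
g(11) = mex{1,2} = 0
g(12) = mex{1,2,3} = 0
g(13) = mex{1,2,3} = 0
So g(13) = 0.

0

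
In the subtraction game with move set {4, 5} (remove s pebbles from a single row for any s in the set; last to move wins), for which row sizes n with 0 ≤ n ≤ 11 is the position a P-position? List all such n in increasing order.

0, 1, 2, 3, 9, 10, 11

Compute g(0), g(1), … for moves {4, 5}:
k:     0  1  2  3  4  5  6  7  8  9 10 11
g(k):  0  0  0  0  1  1  1  1  2  0  0  0
The P-positions (g = 0) in 0..11 are 0, 1, 2, 3, 9, 10, 11.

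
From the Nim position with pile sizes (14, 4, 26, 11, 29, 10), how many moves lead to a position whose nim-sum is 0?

Compute the nim-sum pairwise:
14 ^ 4 = 10
10 ^ 26 = 16
16 ^ 11 = 27
27 ^ 29 = 6
6 ^ 10 = 12
The overall nim-sum is X = 12. A pile of size p has a winning move iff p XOR X < p (reduce it to p XOR X).
  14: 14 XOR 12 = 2 < 14 — winning move (to 2).
  4: 4 XOR 12 = 8 ≥ 4 — no move.
  26: 26 XOR 12 = 22 < 26 — winning move (to 22).
  11: 11 XOR 12 = 7 < 11 — winning move (to 7).
  29: 29 XOR 12 = 17 < 29 — winning move (to 17).
  10: 10 XOR 12 = 6 < 10 — winning move (to 6).
That gives 5 winning moves.

5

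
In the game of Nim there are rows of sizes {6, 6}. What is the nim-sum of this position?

Nim-sum: 6 XOR 6 = 0.

0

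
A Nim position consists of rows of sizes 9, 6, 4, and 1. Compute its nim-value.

10

Bitwise XOR of the heap sizes:
  1001  (9)
  0110  (6)
  0100  (4)
  0001  (1)
  ----
  1010  (10)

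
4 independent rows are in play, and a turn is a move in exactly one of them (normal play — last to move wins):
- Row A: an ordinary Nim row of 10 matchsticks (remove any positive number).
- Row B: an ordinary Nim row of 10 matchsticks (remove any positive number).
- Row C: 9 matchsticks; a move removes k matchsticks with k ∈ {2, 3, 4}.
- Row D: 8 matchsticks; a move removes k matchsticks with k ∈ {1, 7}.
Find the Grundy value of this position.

1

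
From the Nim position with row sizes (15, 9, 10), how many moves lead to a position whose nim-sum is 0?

3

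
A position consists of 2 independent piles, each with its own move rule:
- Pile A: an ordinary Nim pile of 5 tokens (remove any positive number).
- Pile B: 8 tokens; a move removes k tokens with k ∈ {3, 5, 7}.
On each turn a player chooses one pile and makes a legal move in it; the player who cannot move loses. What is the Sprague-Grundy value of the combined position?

Pile A is a plain Nim pile of size 5, so its Grundy value is 5.
Grundy values for pile B (subtraction set {3, 5, 7}):
k:     0  1  2  3  4  5  6  7  8
g(k):  0  0  0  1  1  1  2  2  2
So g(8) = 2.
The value of a disjunctive sum is the nim-sum of the parts.
Combined value = 5 XOR 2 = 7.

7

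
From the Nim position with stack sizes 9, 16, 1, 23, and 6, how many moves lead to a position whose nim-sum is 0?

In binary:
  01001  (9)
  10000  (16)
  00001  (1)
  10111  (23)
  00110  (6)
  -----
  01001  (9)
The overall nim-sum is X = 9. A stack of size p has a winning move iff p XOR X < p (reduce it to p XOR X).
  9: 9 XOR 9 = 0 < 9 — winning move (to 0).
  16: 16 XOR 9 = 25 ≥ 16 — no move.
  1: 1 XOR 9 = 8 ≥ 1 — no move.
  23: 23 XOR 9 = 30 ≥ 23 — no move.
  6: 6 XOR 9 = 15 ≥ 6 — no move.
That gives 1 winning move.

1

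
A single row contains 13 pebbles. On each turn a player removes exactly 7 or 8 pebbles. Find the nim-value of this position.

1

Compute g(0), g(1), … for moves {7, 8}:
k:     0  1  2  3  4  5  6  7  8  9 10 11 12 13
g(k):  0  0  0  0  0  0  0  1  1  1  1  1  1  1
So g(13) = 1.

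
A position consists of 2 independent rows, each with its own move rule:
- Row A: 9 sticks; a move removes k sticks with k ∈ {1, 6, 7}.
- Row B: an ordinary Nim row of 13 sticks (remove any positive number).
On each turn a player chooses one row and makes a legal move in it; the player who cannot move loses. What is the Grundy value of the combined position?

14

Build the Grundy sequence for row A with g(k) = mex{g(k−s) : s ∈ {1, 6, 7}, s ≤ k}:
k:     0  1  2  3  4  5  6  7  8  9
g(k):  0  1  0  1  0  1  2  3  2  3
So g(9) = 3.
Row B is a plain Nim row of size 13, so its Grundy value is 13.
The value of a disjunctive sum is the nim-sum of the parts.
Combined value = 3 XOR 13 = 14.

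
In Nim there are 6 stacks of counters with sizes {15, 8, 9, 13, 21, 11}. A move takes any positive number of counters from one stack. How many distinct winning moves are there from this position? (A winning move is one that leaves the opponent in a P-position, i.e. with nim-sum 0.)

Compute the nim-sum pairwise:
15 ⊕ 8 = 7
7 ⊕ 9 = 14
14 ⊕ 13 = 3
3 ⊕ 21 = 22
22 ⊕ 11 = 29
The overall nim-sum is X = 29. A stack of size p has a winning move iff p XOR X < p (reduce it to p XOR X).
  15: 15 XOR 29 = 18 ≥ 15 — no move.
  8: 8 XOR 29 = 21 ≥ 8 — no move.
  9: 9 XOR 29 = 20 ≥ 9 — no move.
  13: 13 XOR 29 = 16 ≥ 13 — no move.
  21: 21 XOR 29 = 8 < 21 — winning move (to 8).
  11: 11 XOR 29 = 22 ≥ 11 — no move.
That gives 1 winning move.

1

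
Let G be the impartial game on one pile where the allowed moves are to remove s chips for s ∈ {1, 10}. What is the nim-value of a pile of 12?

Build the Grundy sequence with g(k) = mex{g(k−s) : s ∈ {1, 10}, s ≤ k}:
k:     0  1  2  3  4  5  6  7  8  9 10 11 12
g(k):  0  1  0  1  0  1  0  1  0  1  2  0  1
So g(12) = 1.

1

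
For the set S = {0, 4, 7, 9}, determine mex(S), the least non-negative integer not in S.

0 is in the set but 1 is not, so the mex is 1.

1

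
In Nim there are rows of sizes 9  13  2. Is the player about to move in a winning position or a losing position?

Nim-sum: 9 XOR 13 XOR 2 = 6.
The nim-sum is 6 ≠ 0, so this is an N-position: the player to move can win.

Winning position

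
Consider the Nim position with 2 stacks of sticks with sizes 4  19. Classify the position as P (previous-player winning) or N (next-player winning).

Write each in binary and XOR column by column:
  00100  (4)
  10011  (19)
  -----
  10111  (23)
The nim-sum is 23 ≠ 0, so this is an N-position: the player to move can win.

N-position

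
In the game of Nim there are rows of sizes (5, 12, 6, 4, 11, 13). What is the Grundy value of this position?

Nim-sum: 5 XOR 12 XOR 6 XOR 4 XOR 11 XOR 13 = 13.

13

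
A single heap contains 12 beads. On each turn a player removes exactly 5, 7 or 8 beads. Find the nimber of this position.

2

Compute g(0), g(1), … for moves {5, 7, 8}:
g(0) = mex{} = 0
g(1) = mex{} = 0
g(2) = mex{} = 0
g(3) = mex{} = 0
g(4) = mex{} = 0
g(5) = mex{0} = 1
g(6) = mex{0} = 1
g(7) = mex{0} = 1
g(8) = mex{0} = 1
g(9) = mex{0} = 1
g(10) = mex{0,1} = 2
g(11) = mex{0,1} = 2
g(12) = mex{0,1} = 2
So g(12) = 2.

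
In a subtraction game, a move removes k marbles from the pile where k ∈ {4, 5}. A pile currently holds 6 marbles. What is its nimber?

1

Grundy values for subtraction set {4, 5}:
k:     0  1  2  3  4  5  6
g(k):  0  0  0  0  1  1  1
So g(6) = 1.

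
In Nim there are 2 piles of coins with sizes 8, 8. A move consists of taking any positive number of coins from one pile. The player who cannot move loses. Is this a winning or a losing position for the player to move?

Compute the nim-sum pairwise:
8 ^ 8 = 0
The nim-sum is 0, so this is a P-position: the player to move is in a losing position under optimal play.

Losing position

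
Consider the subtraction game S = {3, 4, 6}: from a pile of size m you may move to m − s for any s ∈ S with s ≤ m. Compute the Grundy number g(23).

1

Grundy values for subtraction set {3, 4, 6}:
k:     0  1  2  3  4  5  6  7  8  9 10 11 12 13 14 15 16 17 18 19 20 21 22 23
g(k):  0  0  0  1  1  1  2  2  2  0  0  0  1  1  1  2  2  2  0  0  0  1  1  1
So g(23) = 1.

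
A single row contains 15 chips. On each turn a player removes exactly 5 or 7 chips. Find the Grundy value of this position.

0

Build the Grundy sequence with g(k) = mex{g(k−s) : s ∈ {5, 7}, s ≤ k}:
k:     0  1  2  3  4  5  6  7  8  9 10 11 12 13 14 15
g(k):  0  0  0  0  0  1  1  1  1  1  2  2  0  0  0  0
So g(15) = 0.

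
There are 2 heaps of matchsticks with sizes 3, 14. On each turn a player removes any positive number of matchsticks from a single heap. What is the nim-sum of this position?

Compute the nim-sum pairwise:
3 ^ 14 = 13

13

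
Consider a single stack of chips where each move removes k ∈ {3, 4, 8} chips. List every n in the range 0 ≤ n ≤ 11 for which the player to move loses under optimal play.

0, 1, 2, 7

Build the Grundy sequence with g(k) = mex{g(k−s) : s ∈ {3, 4, 8}, s ≤ k}:
k:     0  1  2  3  4  5  6  7  8  9 10 11
g(k):  0  0  0  1  1  1  2  0  2  3  1  3
The P-positions (g = 0) in 0..11 are 0, 1, 2, 7.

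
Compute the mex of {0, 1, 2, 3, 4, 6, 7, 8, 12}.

5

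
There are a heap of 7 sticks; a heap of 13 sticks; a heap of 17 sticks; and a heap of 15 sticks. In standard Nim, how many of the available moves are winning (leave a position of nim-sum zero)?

1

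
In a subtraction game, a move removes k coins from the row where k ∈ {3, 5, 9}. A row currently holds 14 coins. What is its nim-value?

0

Grundy values for subtraction set {3, 5, 9}:
g(0) = mex{} = 0
g(1) = mex{} = 0
g(2) = mex{} = 0
g(3) = mex{0} = 1
g(4) = mex{0} = 1
g(5) = mex{0} = 1
g(6) = mex{0,1} = 2
g(7) = mex{0,1} = 2
g(8) = mex{1} = 0
g(9) = mex{0,1,2} = 3
g(10) = mex{0,1,2} = 3
g(11) = mex{0,2} = 1
g(12) = mex{1,2,3} = 0
g(13) = mex{0,1,3} = 2
g(14) = mex{1,3} = 0
So g(14) = 0.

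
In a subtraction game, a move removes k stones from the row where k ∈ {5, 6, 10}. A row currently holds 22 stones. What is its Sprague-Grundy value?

1

Grundy values for subtraction set {5, 6, 10}:
k:     0  1  2  3  4  5  6  7  8  9 10 11 12 13 14 15 16 17 18 19 20 21 22
g(k):  0  0  0  0  0  1  1  1  1  1  2  2  2  2  2  0  0  0  0  0  1  1  1
So g(22) = 1.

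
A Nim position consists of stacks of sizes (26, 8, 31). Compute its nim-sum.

Bitwise XOR of the heap sizes:
  11010  (26)
  01000  (8)
  11111  (31)
  -----
  01101  (13)

13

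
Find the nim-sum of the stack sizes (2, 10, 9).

Write each in binary and XOR column by column:
  0010  (2)
  1010  (10)
  1001  (9)
  ----
  0001  (1)

1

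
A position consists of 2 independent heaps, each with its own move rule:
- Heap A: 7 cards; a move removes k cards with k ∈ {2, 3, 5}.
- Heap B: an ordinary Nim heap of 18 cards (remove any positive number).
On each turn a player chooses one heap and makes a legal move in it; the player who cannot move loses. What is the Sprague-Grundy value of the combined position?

18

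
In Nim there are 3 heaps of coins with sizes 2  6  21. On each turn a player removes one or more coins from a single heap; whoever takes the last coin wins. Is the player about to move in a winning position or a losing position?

Winning position

Bitwise XOR of the heap sizes:
  00010  (2)
  00110  (6)
  10101  (21)
  -----
  10001  (17)
The nim-sum is 17 ≠ 0, so this is an N-position: the player to move can win.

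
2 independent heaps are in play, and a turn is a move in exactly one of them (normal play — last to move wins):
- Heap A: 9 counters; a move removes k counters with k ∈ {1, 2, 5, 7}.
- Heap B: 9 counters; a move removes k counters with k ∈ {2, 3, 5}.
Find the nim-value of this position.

1

For heap A, compute g(0), g(1), … with moves {1, 2, 5, 7}:
g(0) = mex{} = 0
g(1) = mex{0} = 1
g(2) = mex{0,1} = 2
g(3) = mex{1,2} = 0
g(4) = mex{0,2} = 1
g(5) = mex{0,1} = 2
g(6) = mex{1,2} = 0
g(7) = mex{0,2} = 1
g(8) = mex{0,1} = 2
g(9) = mex{1,2} = 0
So g(9) = 0.
Grundy values for heap B (subtraction set {2, 3, 5}):
g(0) = mex{} = 0
g(1) = mex{} = 0
g(2) = mex{0} = 1
g(3) = mex{0} = 1
g(4) = mex{0,1} = 2
g(5) = mex{0,1} = 2
g(6) = mex{0,1,2} = 3
g(7) = mex{1,2} = 0
g(8) = mex{1,2,3} = 0
g(9) = mex{0,2,3} = 1
So g(9) = 1.
By the Sprague-Grundy theorem, the Grundy value of a sum of independent games is the XOR of the component values.
Combined value = 0 ⊕ 1 = 1.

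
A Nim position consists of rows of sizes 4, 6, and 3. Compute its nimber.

Nim-sum: 4 ⊕ 6 ⊕ 3 = 1.

1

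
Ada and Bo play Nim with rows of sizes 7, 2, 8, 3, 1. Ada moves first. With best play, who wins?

Ada wins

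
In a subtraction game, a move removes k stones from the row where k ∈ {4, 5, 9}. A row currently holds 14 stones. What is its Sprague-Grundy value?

0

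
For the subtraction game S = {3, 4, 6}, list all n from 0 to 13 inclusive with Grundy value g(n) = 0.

0, 1, 2, 9, 10, 11

Build the Grundy sequence with g(k) = mex{g(k−s) : s ∈ {3, 4, 6}, s ≤ k}:
g(0) = mex{} = 0
g(1) = mex{} = 0
g(2) = mex{} = 0
g(3) = mex{0} = 1
g(4) = mex{0} = 1
g(5) = mex{0} = 1
g(6) = mex{0,1} = 2
g(7) = mex{0,1} = 2
g(8) = mex{0,1} = 2
g(9) = mex{1,2} = 0
g(10) = mex{1,2} = 0
g(11) = mex{1,2} = 0
g(12) = mex{0,2} = 1
g(13) = mex{0,2} = 1
The P-positions (g = 0) in 0..13 are 0, 1, 2, 9, 10, 11.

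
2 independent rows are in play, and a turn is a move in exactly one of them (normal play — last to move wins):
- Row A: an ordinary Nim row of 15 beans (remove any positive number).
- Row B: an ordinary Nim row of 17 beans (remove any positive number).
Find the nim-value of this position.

Row A is a plain Nim row of size 15, so its Grundy value is 15.
Row B is a plain Nim row of size 17, so its Grundy value is 17.
By the Sprague-Grundy theorem, the Grundy value of a sum of independent games is the XOR of the component values.
Combined value = 15 XOR 17 = 30.

30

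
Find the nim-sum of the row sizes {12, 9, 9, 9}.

5

Write each in binary and XOR column by column:
  1100  (12)
  1001  (9)
  1001  (9)
  1001  (9)
  ----
  0101  (5)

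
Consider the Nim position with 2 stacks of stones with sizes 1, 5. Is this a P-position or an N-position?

In binary:
  001  (1)
  101  (5)
  ---
  100  (4)
The nim-sum is 4 ≠ 0, so this is an N-position: the player to move can win.

N-position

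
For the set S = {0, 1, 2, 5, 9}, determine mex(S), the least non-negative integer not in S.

3

The values 0, 1, 2 are all present; 3 is the first non-negative integer missing from the set.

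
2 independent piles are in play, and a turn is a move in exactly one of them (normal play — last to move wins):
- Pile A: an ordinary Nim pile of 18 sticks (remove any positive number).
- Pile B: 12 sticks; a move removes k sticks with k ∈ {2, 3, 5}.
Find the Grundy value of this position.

16

Pile A is a plain Nim pile of size 18, so its Grundy value is 18.
For pile B, compute g(0), g(1), … with moves {2, 3, 5}:
k:     0  1  2  3  4  5  6  7  8  9 10 11 12
g(k):  0  0  1  1  2  2  3  0  0  1  1  2  2
So g(12) = 2.
By the Sprague-Grundy theorem, the Grundy value of a sum of independent games is the XOR of the component values.
Combined value = 18 XOR 2 = 16.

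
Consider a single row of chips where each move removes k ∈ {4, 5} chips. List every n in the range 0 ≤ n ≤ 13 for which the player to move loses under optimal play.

Grundy values for subtraction set {4, 5}:
g(0) = mex{} = 0
g(1) = mex{} = 0
g(2) = mex{} = 0
g(3) = mex{} = 0
g(4) = mex{0} = 1
g(5) = mex{0} = 1
g(6) = mex{0} = 1
g(7) = mex{0} = 1
g(8) = mex{0,1} = 2
g(9) = mex{1} = 0
g(10) = mex{1} = 0
g(11) = mex{1} = 0
g(12) = mex{1,2} = 0
g(13) = mex{0,2} = 1
The P-positions (g = 0) in 0..13 are 0, 1, 2, 3, 9, 10, 11, 12.

0, 1, 2, 3, 9, 10, 11, 12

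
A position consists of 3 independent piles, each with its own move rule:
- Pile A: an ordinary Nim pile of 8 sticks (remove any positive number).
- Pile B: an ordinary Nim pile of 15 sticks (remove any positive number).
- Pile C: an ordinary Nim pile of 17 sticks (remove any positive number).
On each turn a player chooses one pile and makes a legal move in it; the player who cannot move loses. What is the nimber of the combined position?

22

Pile A is a plain Nim pile of size 8, so its Grundy value is 8.
Pile B is a plain Nim pile of size 15, so its Grundy value is 15.
Pile C is a plain Nim pile of size 17, so its Grundy value is 17.
By the Sprague-Grundy theorem, the Grundy value of a sum of independent games is the XOR of the component values.
Combined value = 8 ⊕ 15 ⊕ 17 = 22.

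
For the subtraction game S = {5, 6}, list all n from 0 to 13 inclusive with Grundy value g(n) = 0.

Grundy values for subtraction set {5, 6}:
g(0) = mex{} = 0
g(1) = mex{} = 0
g(2) = mex{} = 0
g(3) = mex{} = 0
g(4) = mex{} = 0
g(5) = mex{0} = 1
g(6) = mex{0} = 1
g(7) = mex{0} = 1
g(8) = mex{0} = 1
g(9) = mex{0} = 1
g(10) = mex{0,1} = 2
g(11) = mex{1} = 0
g(12) = mex{1} = 0
g(13) = mex{1} = 0
The P-positions (g = 0) in 0..13 are 0, 1, 2, 3, 4, 11, 12, 13.

0, 1, 2, 3, 4, 11, 12, 13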